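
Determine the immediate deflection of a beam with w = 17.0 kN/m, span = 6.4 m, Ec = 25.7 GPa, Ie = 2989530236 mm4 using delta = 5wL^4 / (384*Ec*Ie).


Convert: L = 6.4 m = 6400 mm, Ec = 25.7 GPa = 25700 MPa
delta = 5 * 17.0 * 6400^4 / (384 * 25700 * 2989530236)
= 4.83 mm

4.83


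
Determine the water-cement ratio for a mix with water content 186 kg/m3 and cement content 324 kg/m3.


w/c = water / cement
w/c = 186 / 324 = 0.574

0.574


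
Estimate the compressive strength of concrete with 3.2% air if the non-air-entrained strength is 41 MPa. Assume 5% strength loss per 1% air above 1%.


Strength loss = (3.2 - 1) * 5 = 11.0%
f'c = 41 * (1 - 11.0/100)
= 36.49 MPa

36.49


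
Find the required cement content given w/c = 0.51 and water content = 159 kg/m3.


Cement = water / (w/c)
= 159 / 0.51
= 311.8 kg/m3

311.8


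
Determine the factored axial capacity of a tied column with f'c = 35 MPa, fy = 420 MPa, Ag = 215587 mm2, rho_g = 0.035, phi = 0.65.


Ast = rho * Ag = 0.035 * 215587 = 7545.545 mm2
phi*Pn = 0.65 * 0.80 * (0.85 * 35 * (215587 - 7545.545) + 420 * 7545.545) / 1000
= 4866.35 kN

4866.35


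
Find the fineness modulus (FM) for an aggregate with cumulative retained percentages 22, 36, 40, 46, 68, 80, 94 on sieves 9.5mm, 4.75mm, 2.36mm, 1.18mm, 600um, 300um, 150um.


FM = sum(cumulative % retained) / 100
= 386 / 100
= 3.86

3.86


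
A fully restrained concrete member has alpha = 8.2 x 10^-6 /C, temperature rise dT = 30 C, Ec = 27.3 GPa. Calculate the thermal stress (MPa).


sigma = alpha * dT * Ec
= 8.2e-6 * 30 * 27.3 * 1000
= 6.716 MPa

6.716


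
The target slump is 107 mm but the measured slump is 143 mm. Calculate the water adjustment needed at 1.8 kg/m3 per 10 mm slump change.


Difference = 107 - 143 = -36 mm
Water adjustment = -36 * 1.8 / 10 = -6.5 kg/m3

-6.5


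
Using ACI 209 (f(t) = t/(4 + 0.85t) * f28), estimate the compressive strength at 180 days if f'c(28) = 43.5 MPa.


f(180) = 180 / (4 + 0.85 * 180) * 43.5
= 180 / 157.0 * 43.5
= 49.87 MPa

49.87


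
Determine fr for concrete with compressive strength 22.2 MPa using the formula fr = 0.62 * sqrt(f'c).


fr = 0.62 * sqrt(22.2)
= 2.921 MPa

2.921


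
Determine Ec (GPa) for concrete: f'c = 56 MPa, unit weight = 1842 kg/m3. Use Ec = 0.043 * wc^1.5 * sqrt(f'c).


Ec = 0.043 * 1842^1.5 * sqrt(56) / 1000
= 25.44 GPa

25.44


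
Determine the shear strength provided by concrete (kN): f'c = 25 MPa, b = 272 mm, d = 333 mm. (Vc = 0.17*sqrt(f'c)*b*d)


Vc = 0.17 * sqrt(25) * 272 * 333 / 1000
= 76.99 kN

76.99


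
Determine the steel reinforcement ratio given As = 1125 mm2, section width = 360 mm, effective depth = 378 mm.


rho = As / (b * d)
= 1125 / (360 * 378)
= 0.0083

0.0083


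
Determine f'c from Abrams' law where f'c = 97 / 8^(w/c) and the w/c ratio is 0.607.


f'c = 97 / 8^0.607
= 97 / 3.533
= 27.45 MPa

27.45


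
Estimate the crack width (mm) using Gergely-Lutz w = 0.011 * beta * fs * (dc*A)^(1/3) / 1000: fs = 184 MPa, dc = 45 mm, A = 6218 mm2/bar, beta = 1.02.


w = 0.011 * beta * fs * (dc * A)^(1/3) / 1000
= 0.011 * 1.02 * 184 * (45 * 6218)^(1/3) / 1000
= 0.135 mm

0.135


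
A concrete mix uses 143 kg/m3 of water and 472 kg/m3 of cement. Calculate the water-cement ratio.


w/c = water / cement
w/c = 143 / 472 = 0.303

0.303


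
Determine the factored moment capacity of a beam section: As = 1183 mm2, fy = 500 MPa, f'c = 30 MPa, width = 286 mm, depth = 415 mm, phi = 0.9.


a = As * fy / (0.85 * f'c * b)
= 1183 * 500 / (0.85 * 30 * 286)
= 81.1052 mm
Mn = As * fy * (d - a/2) / 10^6
= 221.4856 kN-m
phi*Mn = 0.9 * 221.4856 = 199.34 kN-m

199.34


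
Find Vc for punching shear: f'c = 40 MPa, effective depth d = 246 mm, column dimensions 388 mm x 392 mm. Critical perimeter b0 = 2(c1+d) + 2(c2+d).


b0 = 2*(388 + 246) + 2*(392 + 246) = 2544 mm
Vc = 0.33 * sqrt(40) * 2544 * 246 / 1000
= 1306.16 kN

1306.16


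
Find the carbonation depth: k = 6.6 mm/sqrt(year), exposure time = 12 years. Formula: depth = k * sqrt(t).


depth = k * sqrt(t)
= 6.6 * sqrt(12)
= 22.86 mm

22.86


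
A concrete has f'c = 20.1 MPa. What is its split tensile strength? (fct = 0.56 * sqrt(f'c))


fct = 0.56 * sqrt(20.1)
= 0.56 * 4.483
= 2.511 MPa

2.511


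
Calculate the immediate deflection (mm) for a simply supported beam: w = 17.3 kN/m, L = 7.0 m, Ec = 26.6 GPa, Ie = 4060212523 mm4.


Convert: L = 7.0 m = 7000 mm, Ec = 26.6 GPa = 26600 MPa
delta = 5 * 17.3 * 7000^4 / (384 * 26600 * 4060212523)
= 5.01 mm

5.01


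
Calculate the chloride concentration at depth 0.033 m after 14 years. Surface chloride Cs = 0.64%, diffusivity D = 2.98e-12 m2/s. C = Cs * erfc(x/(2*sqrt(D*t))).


t_seconds = 14 * 365.25 * 24 * 3600 = 441806400.0 s
arg = 0.033 / (2 * sqrt(2.98e-12 * 441806400.0))
= 0.4547
erfc(0.4547) = 0.5202
C = 0.64 * 0.5202 = 0.3329%

0.3329


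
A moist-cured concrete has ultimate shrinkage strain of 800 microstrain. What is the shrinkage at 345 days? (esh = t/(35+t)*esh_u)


esh(345) = 345 / (35 + 345) * 800
= 345 / 380 * 800
= 726.3 microstrain

726.3


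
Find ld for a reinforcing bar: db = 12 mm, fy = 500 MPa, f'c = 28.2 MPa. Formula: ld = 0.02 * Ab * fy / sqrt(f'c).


Ab = pi * 12^2 / 4 = 113.097 mm2
ld = 0.02 * 113.097 * 500 / sqrt(28.2)
= 213.0 mm

213.0


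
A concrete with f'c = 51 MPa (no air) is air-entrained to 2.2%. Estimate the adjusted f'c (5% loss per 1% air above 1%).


Strength loss = (2.2 - 1) * 5 = 6.0%
f'c = 51 * (1 - 6.0/100)
= 47.94 MPa

47.94


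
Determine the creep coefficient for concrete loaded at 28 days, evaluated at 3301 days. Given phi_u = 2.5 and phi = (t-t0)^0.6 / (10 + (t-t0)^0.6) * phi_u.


dt = 3301 - 28 = 3273
phi = 3273^0.6 / (10 + 3273^0.6) * 2.5
= 2.32

2.32


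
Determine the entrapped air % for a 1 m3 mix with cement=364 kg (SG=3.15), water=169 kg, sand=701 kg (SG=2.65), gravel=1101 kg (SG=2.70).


Vol cement = 364 / (3.15 * 1000) = 0.115556 m3
Vol water = 169 / 1000 = 0.169 m3
Vol sand = 701 / (2.65 * 1000) = 0.264528 m3
Vol gravel = 1101 / (2.70 * 1000) = 0.407778 m3
Total solid + water volume = 0.956862 m3
Air = (1 - 0.956862) * 100 = 4.31%

4.31


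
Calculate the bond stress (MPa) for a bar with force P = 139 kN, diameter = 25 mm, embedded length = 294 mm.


u = P / (pi * db * ld)
= 139 * 1000 / (pi * 25 * 294)
= 6.02 MPa

6.02


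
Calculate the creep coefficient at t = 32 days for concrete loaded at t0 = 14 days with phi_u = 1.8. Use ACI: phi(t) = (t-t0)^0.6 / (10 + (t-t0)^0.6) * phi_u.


dt = 32 - 14 = 18
phi = 18^0.6 / (10 + 18^0.6) * 1.8
= 0.651

0.651


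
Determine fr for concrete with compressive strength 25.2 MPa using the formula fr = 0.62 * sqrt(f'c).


fr = 0.62 * sqrt(25.2)
= 3.112 MPa

3.112


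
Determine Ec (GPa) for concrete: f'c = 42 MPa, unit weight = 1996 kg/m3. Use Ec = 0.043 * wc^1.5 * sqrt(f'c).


Ec = 0.043 * 1996^1.5 * sqrt(42) / 1000
= 24.85 GPa

24.85


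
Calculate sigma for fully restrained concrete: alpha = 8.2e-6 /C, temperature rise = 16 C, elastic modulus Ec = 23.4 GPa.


sigma = alpha * dT * Ec
= 8.2e-6 * 16 * 23.4 * 1000
= 3.07 MPa

3.07


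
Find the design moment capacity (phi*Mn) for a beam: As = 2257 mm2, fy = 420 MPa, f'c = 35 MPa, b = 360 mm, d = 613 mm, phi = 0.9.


a = As * fy / (0.85 * f'c * b)
= 2257 * 420 / (0.85 * 35 * 360)
= 88.5098 mm
Mn = As * fy * (d - a/2) / 10^6
= 539.1362 kN-m
phi*Mn = 0.9 * 539.1362 = 485.22 kN-m

485.22


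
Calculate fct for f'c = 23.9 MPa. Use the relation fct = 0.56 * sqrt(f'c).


fct = 0.56 * sqrt(23.9)
= 0.56 * 4.889
= 2.738 MPa

2.738


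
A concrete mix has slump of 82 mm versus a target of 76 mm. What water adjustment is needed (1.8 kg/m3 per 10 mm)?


Difference = 76 - 82 = -6 mm
Water adjustment = -6 * 1.8 / 10 = -1.1 kg/m3

-1.1


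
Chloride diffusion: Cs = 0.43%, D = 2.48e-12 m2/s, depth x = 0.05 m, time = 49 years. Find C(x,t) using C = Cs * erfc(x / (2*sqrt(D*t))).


t_seconds = 49 * 365.25 * 24 * 3600 = 1546322400.0 s
arg = 0.05 / (2 * sqrt(2.48e-12 * 1546322400.0))
= 0.4037
erfc(0.4037) = 0.5681
C = 0.43 * 0.5681 = 0.2443%

0.2443


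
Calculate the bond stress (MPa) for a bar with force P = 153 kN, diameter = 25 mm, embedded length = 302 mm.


u = P / (pi * db * ld)
= 153 * 1000 / (pi * 25 * 302)
= 6.451 MPa

6.451


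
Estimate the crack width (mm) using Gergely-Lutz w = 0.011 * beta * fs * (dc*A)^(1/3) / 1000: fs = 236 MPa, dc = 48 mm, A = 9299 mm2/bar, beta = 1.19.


w = 0.011 * beta * fs * (dc * A)^(1/3) / 1000
= 0.011 * 1.19 * 236 * (48 * 9299)^(1/3) / 1000
= 0.236 mm

0.236


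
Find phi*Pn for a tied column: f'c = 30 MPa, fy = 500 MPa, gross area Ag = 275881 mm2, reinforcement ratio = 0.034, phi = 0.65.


Ast = rho * Ag = 0.034 * 275881 = 9379.954 mm2
phi*Pn = 0.65 * 0.80 * (0.85 * 30 * (275881 - 9379.954) + 500 * 9379.954) / 1000
= 5972.59 kN

5972.59


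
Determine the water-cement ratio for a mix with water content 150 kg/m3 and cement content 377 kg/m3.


w/c = water / cement
w/c = 150 / 377 = 0.398

0.398


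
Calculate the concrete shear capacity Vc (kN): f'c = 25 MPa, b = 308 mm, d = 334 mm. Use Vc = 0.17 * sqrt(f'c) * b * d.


Vc = 0.17 * sqrt(25) * 308 * 334 / 1000
= 87.44 kN

87.44


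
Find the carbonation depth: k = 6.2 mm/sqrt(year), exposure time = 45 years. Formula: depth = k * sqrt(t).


depth = k * sqrt(t)
= 6.2 * sqrt(45)
= 41.59 mm

41.59


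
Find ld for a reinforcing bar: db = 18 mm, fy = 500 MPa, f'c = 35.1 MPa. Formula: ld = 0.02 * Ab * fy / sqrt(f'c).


Ab = pi * 18^2 / 4 = 254.469 mm2
ld = 0.02 * 254.469 * 500 / sqrt(35.1)
= 429.5 mm

429.5


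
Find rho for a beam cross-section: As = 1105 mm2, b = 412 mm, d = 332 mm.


rho = As / (b * d)
= 1105 / (412 * 332)
= 0.0081

0.0081


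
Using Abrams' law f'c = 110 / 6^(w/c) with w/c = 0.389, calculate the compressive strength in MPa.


f'c = 110 / 6^0.389
= 110 / 2.008
= 54.79 MPa

54.79


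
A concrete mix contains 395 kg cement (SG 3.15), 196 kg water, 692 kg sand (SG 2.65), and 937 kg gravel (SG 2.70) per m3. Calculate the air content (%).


Vol cement = 395 / (3.15 * 1000) = 0.125397 m3
Vol water = 196 / 1000 = 0.196 m3
Vol sand = 692 / (2.65 * 1000) = 0.261132 m3
Vol gravel = 937 / (2.70 * 1000) = 0.347037 m3
Total solid + water volume = 0.929566 m3
Air = (1 - 0.929566) * 100 = 7.04%

7.04


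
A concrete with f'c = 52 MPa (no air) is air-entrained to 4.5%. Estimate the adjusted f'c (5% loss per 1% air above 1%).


Strength loss = (4.5 - 1) * 5 = 17.5%
f'c = 52 * (1 - 17.5/100)
= 42.9 MPa

42.9


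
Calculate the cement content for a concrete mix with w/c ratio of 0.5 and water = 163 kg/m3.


Cement = water / (w/c)
= 163 / 0.5
= 326.0 kg/m3

326.0


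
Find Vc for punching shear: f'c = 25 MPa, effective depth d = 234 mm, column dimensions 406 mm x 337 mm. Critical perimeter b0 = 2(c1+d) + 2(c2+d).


b0 = 2*(406 + 234) + 2*(337 + 234) = 2422 mm
Vc = 0.33 * sqrt(25) * 2422 * 234 / 1000
= 935.13 kN

935.13


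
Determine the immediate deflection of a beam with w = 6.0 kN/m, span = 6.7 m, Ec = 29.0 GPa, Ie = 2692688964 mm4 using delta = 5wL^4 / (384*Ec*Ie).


Convert: L = 6.7 m = 6700 mm, Ec = 29.0 GPa = 29000 MPa
delta = 5 * 6.0 * 6700^4 / (384 * 29000 * 2692688964)
= 2.02 mm

2.02


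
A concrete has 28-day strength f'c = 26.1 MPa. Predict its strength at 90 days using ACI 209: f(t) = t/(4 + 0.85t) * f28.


f(90) = 90 / (4 + 0.85 * 90) * 26.1
= 90 / 80.5 * 26.1
= 29.18 MPa

29.18


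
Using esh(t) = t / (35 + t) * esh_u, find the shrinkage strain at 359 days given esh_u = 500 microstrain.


esh(359) = 359 / (35 + 359) * 500
= 359 / 394 * 500
= 455.6 microstrain

455.6


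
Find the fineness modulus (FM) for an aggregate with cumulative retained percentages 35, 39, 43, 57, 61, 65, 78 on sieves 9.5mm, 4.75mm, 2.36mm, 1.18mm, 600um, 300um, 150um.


FM = sum(cumulative % retained) / 100
= 378 / 100
= 3.78

3.78


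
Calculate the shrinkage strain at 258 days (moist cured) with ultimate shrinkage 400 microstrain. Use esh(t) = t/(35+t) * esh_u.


esh(258) = 258 / (35 + 258) * 400
= 258 / 293 * 400
= 352.2 microstrain

352.2


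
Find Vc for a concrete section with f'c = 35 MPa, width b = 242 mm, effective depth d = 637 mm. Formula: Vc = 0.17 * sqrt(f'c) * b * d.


Vc = 0.17 * sqrt(35) * 242 * 637 / 1000
= 155.04 kN

155.04


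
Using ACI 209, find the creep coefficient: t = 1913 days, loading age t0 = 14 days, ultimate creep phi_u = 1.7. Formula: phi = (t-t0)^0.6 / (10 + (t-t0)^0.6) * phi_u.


dt = 1913 - 14 = 1899
phi = 1899^0.6 / (10 + 1899^0.6) * 1.7
= 1.534

1.534


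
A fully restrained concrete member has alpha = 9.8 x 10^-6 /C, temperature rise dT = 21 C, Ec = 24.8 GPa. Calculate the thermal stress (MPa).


sigma = alpha * dT * Ec
= 9.8e-6 * 21 * 24.8 * 1000
= 5.104 MPa

5.104


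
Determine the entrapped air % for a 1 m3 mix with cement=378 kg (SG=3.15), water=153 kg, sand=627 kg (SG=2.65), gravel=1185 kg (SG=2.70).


Vol cement = 378 / (3.15 * 1000) = 0.12 m3
Vol water = 153 / 1000 = 0.153 m3
Vol sand = 627 / (2.65 * 1000) = 0.236604 m3
Vol gravel = 1185 / (2.70 * 1000) = 0.438889 m3
Total solid + water volume = 0.948493 m3
Air = (1 - 0.948493) * 100 = 5.15%

5.15


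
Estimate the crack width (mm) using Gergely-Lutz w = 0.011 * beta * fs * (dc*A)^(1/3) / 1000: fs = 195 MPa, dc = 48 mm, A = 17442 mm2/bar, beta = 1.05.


w = 0.011 * beta * fs * (dc * A)^(1/3) / 1000
= 0.011 * 1.05 * 195 * (48 * 17442)^(1/3) / 1000
= 0.212 mm

0.212


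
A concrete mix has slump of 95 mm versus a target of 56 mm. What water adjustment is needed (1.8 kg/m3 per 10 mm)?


Difference = 56 - 95 = -39 mm
Water adjustment = -39 * 1.8 / 10 = -7.0 kg/m3

-7.0


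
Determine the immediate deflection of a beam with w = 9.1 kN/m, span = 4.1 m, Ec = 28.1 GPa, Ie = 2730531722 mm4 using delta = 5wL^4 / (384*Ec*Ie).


Convert: L = 4.1 m = 4100 mm, Ec = 28.1 GPa = 28100 MPa
delta = 5 * 9.1 * 4100^4 / (384 * 28100 * 2730531722)
= 0.44 mm

0.44


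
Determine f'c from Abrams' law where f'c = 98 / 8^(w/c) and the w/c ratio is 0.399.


f'c = 98 / 8^0.399
= 98 / 2.293
= 42.75 MPa

42.75


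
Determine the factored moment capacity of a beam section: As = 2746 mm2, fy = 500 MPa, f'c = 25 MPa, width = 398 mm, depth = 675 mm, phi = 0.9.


a = As * fy / (0.85 * f'c * b)
= 2746 * 500 / (0.85 * 25 * 398)
= 162.3411 mm
Mn = As * fy * (d - a/2) / 10^6
= 815.3278 kN-m
phi*Mn = 0.9 * 815.3278 = 733.8 kN-m

733.8


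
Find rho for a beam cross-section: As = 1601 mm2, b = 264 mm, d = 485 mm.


rho = As / (b * d)
= 1601 / (264 * 485)
= 0.0125

0.0125


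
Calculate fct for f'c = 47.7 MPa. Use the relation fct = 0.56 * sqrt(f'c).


fct = 0.56 * sqrt(47.7)
= 0.56 * 6.907
= 3.868 MPa

3.868


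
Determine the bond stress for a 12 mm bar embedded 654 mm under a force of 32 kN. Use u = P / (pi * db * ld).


u = P / (pi * db * ld)
= 32 * 1000 / (pi * 12 * 654)
= 1.298 MPa

1.298


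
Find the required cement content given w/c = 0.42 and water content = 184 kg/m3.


Cement = water / (w/c)
= 184 / 0.42
= 438.1 kg/m3

438.1


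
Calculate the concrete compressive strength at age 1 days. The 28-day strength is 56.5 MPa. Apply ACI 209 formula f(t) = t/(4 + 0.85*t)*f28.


f(1) = 1 / (4 + 0.85 * 1) * 56.5
= 1 / 4.85 * 56.5
= 11.65 MPa

11.65


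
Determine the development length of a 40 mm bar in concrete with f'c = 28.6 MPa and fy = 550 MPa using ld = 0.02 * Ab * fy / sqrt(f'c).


Ab = pi * 40^2 / 4 = 1256.637 mm2
ld = 0.02 * 1256.637 * 550 / sqrt(28.6)
= 2584.8 mm

2584.8


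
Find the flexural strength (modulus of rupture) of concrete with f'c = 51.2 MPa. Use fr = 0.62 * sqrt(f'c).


fr = 0.62 * sqrt(51.2)
= 4.436 MPa

4.436


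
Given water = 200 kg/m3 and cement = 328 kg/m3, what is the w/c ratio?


w/c = water / cement
w/c = 200 / 328 = 0.61

0.61


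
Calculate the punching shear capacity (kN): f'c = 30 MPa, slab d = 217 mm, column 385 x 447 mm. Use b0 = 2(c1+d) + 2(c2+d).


b0 = 2*(385 + 217) + 2*(447 + 217) = 2532 mm
Vc = 0.33 * sqrt(30) * 2532 * 217 / 1000
= 993.11 kN

993.11


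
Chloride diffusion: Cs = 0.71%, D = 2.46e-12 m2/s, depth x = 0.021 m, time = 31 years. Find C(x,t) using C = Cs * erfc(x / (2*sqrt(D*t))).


t_seconds = 31 * 365.25 * 24 * 3600 = 978285600.0 s
arg = 0.021 / (2 * sqrt(2.46e-12 * 978285600.0))
= 0.214
erfc(0.214) = 0.7621
C = 0.71 * 0.7621 = 0.5411%

0.5411


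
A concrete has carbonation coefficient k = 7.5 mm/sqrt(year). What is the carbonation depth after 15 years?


depth = k * sqrt(t)
= 7.5 * sqrt(15)
= 29.05 mm

29.05


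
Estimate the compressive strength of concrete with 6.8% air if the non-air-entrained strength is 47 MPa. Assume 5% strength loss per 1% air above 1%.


Strength loss = (6.8 - 1) * 5 = 29.0%
f'c = 47 * (1 - 29.0/100)
= 33.37 MPa

33.37


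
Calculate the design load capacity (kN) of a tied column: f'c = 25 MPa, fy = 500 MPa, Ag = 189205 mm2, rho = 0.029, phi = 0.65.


Ast = rho * Ag = 0.029 * 189205 = 5486.945 mm2
phi*Pn = 0.65 * 0.80 * (0.85 * 25 * (189205 - 5486.945) + 500 * 5486.945) / 1000
= 3456.69 kN

3456.69


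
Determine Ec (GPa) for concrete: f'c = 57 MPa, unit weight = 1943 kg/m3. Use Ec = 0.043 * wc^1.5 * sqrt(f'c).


Ec = 0.043 * 1943^1.5 * sqrt(57) / 1000
= 27.8 GPa

27.8


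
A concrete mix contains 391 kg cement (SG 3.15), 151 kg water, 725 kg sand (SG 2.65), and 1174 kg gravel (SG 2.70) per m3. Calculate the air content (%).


Vol cement = 391 / (3.15 * 1000) = 0.124127 m3
Vol water = 151 / 1000 = 0.151 m3
Vol sand = 725 / (2.65 * 1000) = 0.273585 m3
Vol gravel = 1174 / (2.70 * 1000) = 0.434815 m3
Total solid + water volume = 0.983527 m3
Air = (1 - 0.983527) * 100 = 1.65%

1.65


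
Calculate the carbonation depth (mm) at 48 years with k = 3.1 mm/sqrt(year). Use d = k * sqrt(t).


depth = k * sqrt(t)
= 3.1 * sqrt(48)
= 21.48 mm

21.48


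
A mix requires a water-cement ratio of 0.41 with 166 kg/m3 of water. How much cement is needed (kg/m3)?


Cement = water / (w/c)
= 166 / 0.41
= 404.9 kg/m3

404.9


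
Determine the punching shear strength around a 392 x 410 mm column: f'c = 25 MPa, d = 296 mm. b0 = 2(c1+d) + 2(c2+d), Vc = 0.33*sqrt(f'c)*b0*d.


b0 = 2*(392 + 296) + 2*(410 + 296) = 2788 mm
Vc = 0.33 * sqrt(25) * 2788 * 296 / 1000
= 1361.66 kN

1361.66


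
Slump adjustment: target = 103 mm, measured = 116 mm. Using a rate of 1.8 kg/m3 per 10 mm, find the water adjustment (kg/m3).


Difference = 103 - 116 = -13 mm
Water adjustment = -13 * 1.8 / 10 = -2.3 kg/m3

-2.3


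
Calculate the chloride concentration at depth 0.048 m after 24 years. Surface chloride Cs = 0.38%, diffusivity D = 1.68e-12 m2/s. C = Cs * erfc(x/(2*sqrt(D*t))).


t_seconds = 24 * 365.25 * 24 * 3600 = 757382400.0 s
arg = 0.048 / (2 * sqrt(1.68e-12 * 757382400.0))
= 0.6728
erfc(0.6728) = 0.3413
C = 0.38 * 0.3413 = 0.1297%

0.1297


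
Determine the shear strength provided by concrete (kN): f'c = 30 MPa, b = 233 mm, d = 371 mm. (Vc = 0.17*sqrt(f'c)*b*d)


Vc = 0.17 * sqrt(30) * 233 * 371 / 1000
= 80.49 kN

80.49


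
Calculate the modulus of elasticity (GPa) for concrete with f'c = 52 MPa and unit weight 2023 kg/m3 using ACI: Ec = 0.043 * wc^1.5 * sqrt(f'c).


Ec = 0.043 * 2023^1.5 * sqrt(52) / 1000
= 28.21 GPa

28.21


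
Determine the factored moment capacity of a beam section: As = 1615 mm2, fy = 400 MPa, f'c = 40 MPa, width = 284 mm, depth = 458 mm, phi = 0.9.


a = As * fy / (0.85 * f'c * b)
= 1615 * 400 / (0.85 * 40 * 284)
= 66.9014 mm
Mn = As * fy * (d - a/2) / 10^6
= 274.2588 kN-m
phi*Mn = 0.9 * 274.2588 = 246.83 kN-m

246.83


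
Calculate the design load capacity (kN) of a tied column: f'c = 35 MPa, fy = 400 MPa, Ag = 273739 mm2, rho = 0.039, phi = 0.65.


Ast = rho * Ag = 0.039 * 273739 = 10675.821 mm2
phi*Pn = 0.65 * 0.80 * (0.85 * 35 * (273739 - 10675.821) + 400 * 10675.821) / 1000
= 6290.16 kN

6290.16


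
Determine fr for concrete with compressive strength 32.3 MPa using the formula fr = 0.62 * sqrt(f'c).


fr = 0.62 * sqrt(32.3)
= 3.524 MPa

3.524


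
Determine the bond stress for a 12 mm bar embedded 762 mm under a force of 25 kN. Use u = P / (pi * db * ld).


u = P / (pi * db * ld)
= 25 * 1000 / (pi * 12 * 762)
= 0.87 MPa

0.87


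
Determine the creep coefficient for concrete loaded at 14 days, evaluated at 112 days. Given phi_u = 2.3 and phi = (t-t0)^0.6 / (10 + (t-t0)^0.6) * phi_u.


dt = 112 - 14 = 98
phi = 98^0.6 / (10 + 98^0.6) * 2.3
= 1.404

1.404


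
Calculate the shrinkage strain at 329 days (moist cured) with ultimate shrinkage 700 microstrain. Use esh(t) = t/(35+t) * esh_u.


esh(329) = 329 / (35 + 329) * 700
= 329 / 364 * 700
= 632.7 microstrain

632.7


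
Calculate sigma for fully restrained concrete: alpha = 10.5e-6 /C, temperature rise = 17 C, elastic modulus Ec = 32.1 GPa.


sigma = alpha * dT * Ec
= 10.5e-6 * 17 * 32.1 * 1000
= 5.73 MPa

5.73


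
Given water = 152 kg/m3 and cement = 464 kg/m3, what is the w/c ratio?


w/c = water / cement
w/c = 152 / 464 = 0.328

0.328


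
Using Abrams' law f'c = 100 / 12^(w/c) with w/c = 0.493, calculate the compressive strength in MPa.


f'c = 100 / 12^0.493
= 100 / 3.404
= 29.37 MPa

29.37


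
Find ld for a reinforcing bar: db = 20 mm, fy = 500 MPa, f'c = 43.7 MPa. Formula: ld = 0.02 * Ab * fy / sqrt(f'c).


Ab = pi * 20^2 / 4 = 314.159 mm2
ld = 0.02 * 314.159 * 500 / sqrt(43.7)
= 475.2 mm

475.2


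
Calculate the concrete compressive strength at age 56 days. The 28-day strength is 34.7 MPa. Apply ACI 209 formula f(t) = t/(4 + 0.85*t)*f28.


f(56) = 56 / (4 + 0.85 * 56) * 34.7
= 56 / 51.6 * 34.7
= 37.66 MPa

37.66


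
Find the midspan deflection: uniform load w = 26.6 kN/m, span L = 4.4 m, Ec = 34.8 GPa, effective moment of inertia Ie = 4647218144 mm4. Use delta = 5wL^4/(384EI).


Convert: L = 4.4 m = 4400 mm, Ec = 34.8 GPa = 34800 MPa
delta = 5 * 26.6 * 4400^4 / (384 * 34800 * 4647218144)
= 0.8 mm

0.8


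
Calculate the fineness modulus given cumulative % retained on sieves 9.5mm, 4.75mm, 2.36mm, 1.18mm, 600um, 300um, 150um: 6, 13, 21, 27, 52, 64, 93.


FM = sum(cumulative % retained) / 100
= 276 / 100
= 2.76

2.76


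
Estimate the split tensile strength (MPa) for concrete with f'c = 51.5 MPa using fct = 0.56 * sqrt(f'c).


fct = 0.56 * sqrt(51.5)
= 0.56 * 7.176
= 4.019 MPa

4.019


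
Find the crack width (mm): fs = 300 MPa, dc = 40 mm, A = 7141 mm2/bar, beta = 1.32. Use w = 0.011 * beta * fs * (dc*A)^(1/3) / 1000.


w = 0.011 * beta * fs * (dc * A)^(1/3) / 1000
= 0.011 * 1.32 * 300 * (40 * 7141)^(1/3) / 1000
= 0.287 mm

0.287


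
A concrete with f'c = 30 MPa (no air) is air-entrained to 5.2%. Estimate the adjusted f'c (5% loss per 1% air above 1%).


Strength loss = (5.2 - 1) * 5 = 21.0%
f'c = 30 * (1 - 21.0/100)
= 23.7 MPa

23.7


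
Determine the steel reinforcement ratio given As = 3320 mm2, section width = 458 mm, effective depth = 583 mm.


rho = As / (b * d)
= 3320 / (458 * 583)
= 0.0124

0.0124


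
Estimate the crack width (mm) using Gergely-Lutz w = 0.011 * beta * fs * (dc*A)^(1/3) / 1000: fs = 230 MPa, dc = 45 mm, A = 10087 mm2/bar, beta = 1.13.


w = 0.011 * beta * fs * (dc * A)^(1/3) / 1000
= 0.011 * 1.13 * 230 * (45 * 10087)^(1/3) / 1000
= 0.22 mm

0.22


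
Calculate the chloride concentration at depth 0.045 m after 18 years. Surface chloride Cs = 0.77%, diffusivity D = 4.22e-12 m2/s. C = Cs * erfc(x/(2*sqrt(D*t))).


t_seconds = 18 * 365.25 * 24 * 3600 = 568036800.0 s
arg = 0.045 / (2 * sqrt(4.22e-12 * 568036800.0))
= 0.4596
erfc(0.4596) = 0.5158
C = 0.77 * 0.5158 = 0.3971%

0.3971


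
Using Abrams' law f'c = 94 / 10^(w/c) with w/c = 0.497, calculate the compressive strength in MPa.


f'c = 94 / 10^0.497
= 94 / 3.141
= 29.93 MPa

29.93


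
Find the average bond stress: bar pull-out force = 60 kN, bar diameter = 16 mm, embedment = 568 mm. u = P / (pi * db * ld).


u = P / (pi * db * ld)
= 60 * 1000 / (pi * 16 * 568)
= 2.102 MPa

2.102


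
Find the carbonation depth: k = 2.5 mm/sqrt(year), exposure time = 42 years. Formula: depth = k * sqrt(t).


depth = k * sqrt(t)
= 2.5 * sqrt(42)
= 16.2 mm

16.2


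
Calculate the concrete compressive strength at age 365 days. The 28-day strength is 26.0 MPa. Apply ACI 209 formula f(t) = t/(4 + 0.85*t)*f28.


f(365) = 365 / (4 + 0.85 * 365) * 26.0
= 365 / 314.25 * 26.0
= 30.2 MPa

30.2


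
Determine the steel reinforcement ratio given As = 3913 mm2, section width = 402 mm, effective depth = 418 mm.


rho = As / (b * d)
= 3913 / (402 * 418)
= 0.0233

0.0233


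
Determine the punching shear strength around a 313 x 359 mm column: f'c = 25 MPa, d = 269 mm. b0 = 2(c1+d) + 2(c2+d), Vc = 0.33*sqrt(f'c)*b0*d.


b0 = 2*(313 + 269) + 2*(359 + 269) = 2420 mm
Vc = 0.33 * sqrt(25) * 2420 * 269 / 1000
= 1074.12 kN

1074.12


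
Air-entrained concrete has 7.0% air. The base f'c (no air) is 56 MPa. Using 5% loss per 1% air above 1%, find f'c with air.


Strength loss = (7.0 - 1) * 5 = 30.0%
f'c = 56 * (1 - 30.0/100)
= 39.2 MPa

39.2


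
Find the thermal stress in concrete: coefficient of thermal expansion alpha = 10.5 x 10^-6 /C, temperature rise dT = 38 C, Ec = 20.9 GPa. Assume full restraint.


sigma = alpha * dT * Ec
= 10.5e-6 * 38 * 20.9 * 1000
= 8.339 MPa

8.339


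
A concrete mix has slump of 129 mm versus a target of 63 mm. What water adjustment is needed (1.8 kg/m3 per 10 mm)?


Difference = 63 - 129 = -66 mm
Water adjustment = -66 * 1.8 / 10 = -11.9 kg/m3

-11.9


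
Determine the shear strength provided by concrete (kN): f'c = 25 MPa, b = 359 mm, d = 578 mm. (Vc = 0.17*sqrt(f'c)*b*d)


Vc = 0.17 * sqrt(25) * 359 * 578 / 1000
= 176.38 kN

176.38


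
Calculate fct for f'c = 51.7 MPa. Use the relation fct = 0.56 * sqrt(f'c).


fct = 0.56 * sqrt(51.7)
= 0.56 * 7.19
= 4.027 MPa

4.027


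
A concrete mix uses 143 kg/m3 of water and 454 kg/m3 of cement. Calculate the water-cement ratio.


w/c = water / cement
w/c = 143 / 454 = 0.315

0.315


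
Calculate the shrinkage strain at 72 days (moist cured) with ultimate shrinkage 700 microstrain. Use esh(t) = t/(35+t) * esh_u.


esh(72) = 72 / (35 + 72) * 700
= 72 / 107 * 700
= 471.0 microstrain

471.0


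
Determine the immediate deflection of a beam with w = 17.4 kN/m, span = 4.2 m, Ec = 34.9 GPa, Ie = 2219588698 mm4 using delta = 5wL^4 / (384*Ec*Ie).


Convert: L = 4.2 m = 4200 mm, Ec = 34.9 GPa = 34900 MPa
delta = 5 * 17.4 * 4200^4 / (384 * 34900 * 2219588698)
= 0.91 mm

0.91


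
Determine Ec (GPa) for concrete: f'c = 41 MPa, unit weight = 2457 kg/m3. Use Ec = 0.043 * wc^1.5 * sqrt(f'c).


Ec = 0.043 * 2457^1.5 * sqrt(41) / 1000
= 33.53 GPa

33.53


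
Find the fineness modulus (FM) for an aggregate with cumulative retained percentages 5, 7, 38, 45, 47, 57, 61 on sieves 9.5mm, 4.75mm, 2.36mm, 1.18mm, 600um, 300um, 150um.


FM = sum(cumulative % retained) / 100
= 260 / 100
= 2.6

2.6


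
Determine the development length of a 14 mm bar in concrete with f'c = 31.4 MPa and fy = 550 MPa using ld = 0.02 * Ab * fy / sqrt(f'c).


Ab = pi * 14^2 / 4 = 153.938 mm2
ld = 0.02 * 153.938 * 550 / sqrt(31.4)
= 302.2 mm

302.2


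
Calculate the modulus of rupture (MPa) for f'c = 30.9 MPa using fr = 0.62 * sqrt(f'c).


fr = 0.62 * sqrt(30.9)
= 3.446 MPa

3.446


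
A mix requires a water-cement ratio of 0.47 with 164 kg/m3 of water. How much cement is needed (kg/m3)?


Cement = water / (w/c)
= 164 / 0.47
= 348.9 kg/m3

348.9


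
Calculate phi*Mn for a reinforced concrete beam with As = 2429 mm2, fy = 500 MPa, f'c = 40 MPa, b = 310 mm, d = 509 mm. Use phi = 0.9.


a = As * fy / (0.85 * f'c * b)
= 2429 * 500 / (0.85 * 40 * 310)
= 115.2277 mm
Mn = As * fy * (d - a/2) / 10^6
= 548.2085 kN-m
phi*Mn = 0.9 * 548.2085 = 493.39 kN-m

493.39


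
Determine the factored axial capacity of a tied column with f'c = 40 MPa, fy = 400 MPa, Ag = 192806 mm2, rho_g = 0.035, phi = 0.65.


Ast = rho * Ag = 0.035 * 192806 = 6748.21 mm2
phi*Pn = 0.65 * 0.80 * (0.85 * 40 * (192806 - 6748.21) + 400 * 6748.21) / 1000
= 4693.13 kN

4693.13


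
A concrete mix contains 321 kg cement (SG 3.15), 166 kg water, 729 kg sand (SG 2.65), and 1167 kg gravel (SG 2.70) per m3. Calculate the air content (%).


Vol cement = 321 / (3.15 * 1000) = 0.101905 m3
Vol water = 166 / 1000 = 0.166 m3
Vol sand = 729 / (2.65 * 1000) = 0.275094 m3
Vol gravel = 1167 / (2.70 * 1000) = 0.432222 m3
Total solid + water volume = 0.975221 m3
Air = (1 - 0.975221) * 100 = 2.48%

2.48


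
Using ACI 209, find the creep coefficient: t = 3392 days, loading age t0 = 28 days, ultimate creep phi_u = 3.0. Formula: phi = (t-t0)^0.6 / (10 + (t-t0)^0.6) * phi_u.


dt = 3392 - 28 = 3364
phi = 3364^0.6 / (10 + 3364^0.6) * 3.0
= 2.787

2.787


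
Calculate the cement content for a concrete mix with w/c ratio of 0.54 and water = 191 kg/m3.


Cement = water / (w/c)
= 191 / 0.54
= 353.7 kg/m3

353.7


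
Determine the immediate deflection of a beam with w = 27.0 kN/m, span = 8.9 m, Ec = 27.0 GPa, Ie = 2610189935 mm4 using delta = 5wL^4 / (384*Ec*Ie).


Convert: L = 8.9 m = 8900 mm, Ec = 27.0 GPa = 27000 MPa
delta = 5 * 27.0 * 8900^4 / (384 * 27000 * 2610189935)
= 31.3 mm

31.3


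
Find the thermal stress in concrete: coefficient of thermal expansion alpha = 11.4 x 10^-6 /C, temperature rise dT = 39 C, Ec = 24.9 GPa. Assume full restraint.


sigma = alpha * dT * Ec
= 11.4e-6 * 39 * 24.9 * 1000
= 11.071 MPa

11.071


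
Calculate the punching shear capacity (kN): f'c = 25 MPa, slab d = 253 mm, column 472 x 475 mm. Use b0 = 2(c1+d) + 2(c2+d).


b0 = 2*(472 + 253) + 2*(475 + 253) = 2906 mm
Vc = 0.33 * sqrt(25) * 2906 * 253 / 1000
= 1213.11 kN

1213.11


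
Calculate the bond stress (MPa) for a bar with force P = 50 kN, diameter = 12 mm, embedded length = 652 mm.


u = P / (pi * db * ld)
= 50 * 1000 / (pi * 12 * 652)
= 2.034 MPa

2.034


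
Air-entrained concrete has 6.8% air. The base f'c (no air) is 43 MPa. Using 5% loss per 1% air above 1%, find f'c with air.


Strength loss = (6.8 - 1) * 5 = 29.0%
f'c = 43 * (1 - 29.0/100)
= 30.53 MPa

30.53


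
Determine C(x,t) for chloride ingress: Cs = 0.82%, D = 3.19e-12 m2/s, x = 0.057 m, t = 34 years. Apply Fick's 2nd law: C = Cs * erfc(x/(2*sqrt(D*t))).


t_seconds = 34 * 365.25 * 24 * 3600 = 1072958400.0 s
arg = 0.057 / (2 * sqrt(3.19e-12 * 1072958400.0))
= 0.4871
erfc(0.4871) = 0.4909
C = 0.82 * 0.4909 = 0.4025%

0.4025


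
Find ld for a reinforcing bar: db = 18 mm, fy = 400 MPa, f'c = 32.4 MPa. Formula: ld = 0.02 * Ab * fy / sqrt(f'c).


Ab = pi * 18^2 / 4 = 254.469 mm2
ld = 0.02 * 254.469 * 400 / sqrt(32.4)
= 357.6 mm

357.6


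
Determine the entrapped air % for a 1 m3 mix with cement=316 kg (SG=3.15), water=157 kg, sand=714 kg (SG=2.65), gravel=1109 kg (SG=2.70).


Vol cement = 316 / (3.15 * 1000) = 0.100317 m3
Vol water = 157 / 1000 = 0.157 m3
Vol sand = 714 / (2.65 * 1000) = 0.269434 m3
Vol gravel = 1109 / (2.70 * 1000) = 0.410741 m3
Total solid + water volume = 0.937492 m3
Air = (1 - 0.937492) * 100 = 6.25%

6.25


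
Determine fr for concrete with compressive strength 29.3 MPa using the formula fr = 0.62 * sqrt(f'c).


fr = 0.62 * sqrt(29.3)
= 3.356 MPa

3.356


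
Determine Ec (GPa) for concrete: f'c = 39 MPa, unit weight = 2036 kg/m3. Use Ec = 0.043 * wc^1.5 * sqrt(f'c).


Ec = 0.043 * 2036^1.5 * sqrt(39) / 1000
= 24.67 GPa

24.67


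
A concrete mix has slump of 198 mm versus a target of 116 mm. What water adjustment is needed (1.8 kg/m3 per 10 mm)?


Difference = 116 - 198 = -82 mm
Water adjustment = -82 * 1.8 / 10 = -14.8 kg/m3

-14.8


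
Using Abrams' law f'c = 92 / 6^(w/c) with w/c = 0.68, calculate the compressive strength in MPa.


f'c = 92 / 6^0.68
= 92 / 3.382
= 27.2 MPa

27.2


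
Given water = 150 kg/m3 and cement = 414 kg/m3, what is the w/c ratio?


w/c = water / cement
w/c = 150 / 414 = 0.362

0.362


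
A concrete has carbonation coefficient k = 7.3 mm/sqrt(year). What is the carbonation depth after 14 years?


depth = k * sqrt(t)
= 7.3 * sqrt(14)
= 27.31 mm

27.31


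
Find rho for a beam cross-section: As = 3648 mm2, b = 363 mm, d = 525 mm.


rho = As / (b * d)
= 3648 / (363 * 525)
= 0.0191

0.0191


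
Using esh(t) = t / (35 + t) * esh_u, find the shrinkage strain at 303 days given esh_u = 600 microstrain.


esh(303) = 303 / (35 + 303) * 600
= 303 / 338 * 600
= 537.9 microstrain

537.9


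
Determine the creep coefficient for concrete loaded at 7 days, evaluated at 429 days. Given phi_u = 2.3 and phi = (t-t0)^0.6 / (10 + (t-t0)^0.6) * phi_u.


dt = 429 - 7 = 422
phi = 422^0.6 / (10 + 422^0.6) * 2.3
= 1.817

1.817


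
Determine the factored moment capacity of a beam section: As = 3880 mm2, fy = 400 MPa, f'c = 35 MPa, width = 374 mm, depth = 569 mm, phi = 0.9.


a = As * fy / (0.85 * f'c * b)
= 3880 * 400 / (0.85 * 35 * 374)
= 139.4868 mm
Mn = As * fy * (d - a/2) / 10^6
= 774.8462 kN-m
phi*Mn = 0.9 * 774.8462 = 697.36 kN-m

697.36


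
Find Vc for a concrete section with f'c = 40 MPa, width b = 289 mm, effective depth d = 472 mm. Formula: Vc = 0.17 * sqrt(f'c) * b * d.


Vc = 0.17 * sqrt(40) * 289 * 472 / 1000
= 146.66 kN

146.66


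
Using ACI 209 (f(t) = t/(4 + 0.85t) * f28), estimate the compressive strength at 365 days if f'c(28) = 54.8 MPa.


f(365) = 365 / (4 + 0.85 * 365) * 54.8
= 365 / 314.25 * 54.8
= 63.65 MPa

63.65


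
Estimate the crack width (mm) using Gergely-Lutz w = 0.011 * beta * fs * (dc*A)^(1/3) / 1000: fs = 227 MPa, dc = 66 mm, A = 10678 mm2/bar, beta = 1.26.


w = 0.011 * beta * fs * (dc * A)^(1/3) / 1000
= 0.011 * 1.26 * 227 * (66 * 10678)^(1/3) / 1000
= 0.28 mm

0.28


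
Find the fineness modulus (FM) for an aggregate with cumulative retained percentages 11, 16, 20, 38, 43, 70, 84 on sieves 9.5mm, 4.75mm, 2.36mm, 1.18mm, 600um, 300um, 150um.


FM = sum(cumulative % retained) / 100
= 282 / 100
= 2.82

2.82


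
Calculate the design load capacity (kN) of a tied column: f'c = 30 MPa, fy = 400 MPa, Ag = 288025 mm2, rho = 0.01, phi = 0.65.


Ast = rho * Ag = 0.01 * 288025 = 2880.25 mm2
phi*Pn = 0.65 * 0.80 * (0.85 * 30 * (288025 - 2880.25) + 400 * 2880.25) / 1000
= 4380.11 kN

4380.11


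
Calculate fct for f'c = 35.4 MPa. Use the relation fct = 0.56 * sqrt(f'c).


fct = 0.56 * sqrt(35.4)
= 0.56 * 5.95
= 3.332 MPa

3.332


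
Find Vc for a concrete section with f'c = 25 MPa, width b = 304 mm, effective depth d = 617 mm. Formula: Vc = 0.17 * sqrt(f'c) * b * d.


Vc = 0.17 * sqrt(25) * 304 * 617 / 1000
= 159.43 kN

159.43


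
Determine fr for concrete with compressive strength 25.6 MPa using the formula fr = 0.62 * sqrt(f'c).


fr = 0.62 * sqrt(25.6)
= 3.137 MPa

3.137


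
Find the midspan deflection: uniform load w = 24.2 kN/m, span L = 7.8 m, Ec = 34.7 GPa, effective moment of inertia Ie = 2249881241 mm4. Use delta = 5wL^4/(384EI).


Convert: L = 7.8 m = 7800 mm, Ec = 34.7 GPa = 34700 MPa
delta = 5 * 24.2 * 7800^4 / (384 * 34700 * 2249881241)
= 14.94 mm

14.94


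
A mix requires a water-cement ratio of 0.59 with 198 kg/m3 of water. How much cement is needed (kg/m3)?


Cement = water / (w/c)
= 198 / 0.59
= 335.6 kg/m3

335.6


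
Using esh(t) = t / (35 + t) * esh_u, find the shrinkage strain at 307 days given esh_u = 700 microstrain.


esh(307) = 307 / (35 + 307) * 700
= 307 / 342 * 700
= 628.4 microstrain

628.4


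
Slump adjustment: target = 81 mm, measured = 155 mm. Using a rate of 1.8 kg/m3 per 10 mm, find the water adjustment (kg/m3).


Difference = 81 - 155 = -74 mm
Water adjustment = -74 * 1.8 / 10 = -13.3 kg/m3

-13.3


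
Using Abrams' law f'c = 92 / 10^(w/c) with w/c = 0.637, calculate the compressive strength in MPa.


f'c = 92 / 10^0.637
= 92 / 4.335
= 21.22 MPa

21.22


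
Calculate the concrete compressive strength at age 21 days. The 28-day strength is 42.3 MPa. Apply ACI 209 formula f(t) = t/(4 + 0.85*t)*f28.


f(21) = 21 / (4 + 0.85 * 21) * 42.3
= 21 / 21.85 * 42.3
= 40.65 MPa

40.65


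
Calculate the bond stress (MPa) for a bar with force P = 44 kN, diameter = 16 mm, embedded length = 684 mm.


u = P / (pi * db * ld)
= 44 * 1000 / (pi * 16 * 684)
= 1.28 MPa

1.28


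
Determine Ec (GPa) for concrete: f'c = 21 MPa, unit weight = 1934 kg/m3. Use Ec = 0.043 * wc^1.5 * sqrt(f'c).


Ec = 0.043 * 1934^1.5 * sqrt(21) / 1000
= 16.76 GPa

16.76


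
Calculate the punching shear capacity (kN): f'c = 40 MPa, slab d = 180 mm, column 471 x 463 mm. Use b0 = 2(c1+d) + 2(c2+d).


b0 = 2*(471 + 180) + 2*(463 + 180) = 2588 mm
Vc = 0.33 * sqrt(40) * 2588 * 180 / 1000
= 972.26 kN

972.26


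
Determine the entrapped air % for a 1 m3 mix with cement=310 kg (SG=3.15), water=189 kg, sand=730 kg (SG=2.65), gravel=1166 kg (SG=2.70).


Vol cement = 310 / (3.15 * 1000) = 0.098413 m3
Vol water = 189 / 1000 = 0.189 m3
Vol sand = 730 / (2.65 * 1000) = 0.275472 m3
Vol gravel = 1166 / (2.70 * 1000) = 0.431852 m3
Total solid + water volume = 0.994736 m3
Air = (1 - 0.994736) * 100 = 0.53%

0.53


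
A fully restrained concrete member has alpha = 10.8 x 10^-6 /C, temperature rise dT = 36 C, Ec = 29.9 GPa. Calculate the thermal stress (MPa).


sigma = alpha * dT * Ec
= 10.8e-6 * 36 * 29.9 * 1000
= 11.625 MPa

11.625


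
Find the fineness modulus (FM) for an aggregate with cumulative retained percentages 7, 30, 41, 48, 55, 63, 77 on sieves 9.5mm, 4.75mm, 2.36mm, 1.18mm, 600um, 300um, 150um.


FM = sum(cumulative % retained) / 100
= 321 / 100
= 3.21

3.21


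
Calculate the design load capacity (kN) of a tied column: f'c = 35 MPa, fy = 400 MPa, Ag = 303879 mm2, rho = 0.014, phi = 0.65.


Ast = rho * Ag = 0.014 * 303879 = 4254.306 mm2
phi*Pn = 0.65 * 0.80 * (0.85 * 35 * (303879 - 4254.306) + 400 * 4254.306) / 1000
= 5520.09 kN

5520.09


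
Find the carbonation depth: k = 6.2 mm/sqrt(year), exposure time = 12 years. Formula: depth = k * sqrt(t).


depth = k * sqrt(t)
= 6.2 * sqrt(12)
= 21.48 mm

21.48


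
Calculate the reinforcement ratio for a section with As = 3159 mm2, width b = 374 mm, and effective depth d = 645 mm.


rho = As / (b * d)
= 3159 / (374 * 645)
= 0.0131

0.0131


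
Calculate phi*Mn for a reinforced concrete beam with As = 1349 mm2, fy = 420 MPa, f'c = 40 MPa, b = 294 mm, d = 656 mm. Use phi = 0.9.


a = As * fy / (0.85 * f'c * b)
= 1349 * 420 / (0.85 * 40 * 294)
= 56.6807 mm
Mn = As * fy * (d - a/2) / 10^6
= 355.6194 kN-m
phi*Mn = 0.9 * 355.6194 = 320.06 kN-m

320.06


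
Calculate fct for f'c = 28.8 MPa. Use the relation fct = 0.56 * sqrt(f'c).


fct = 0.56 * sqrt(28.8)
= 0.56 * 5.367
= 3.005 MPa

3.005


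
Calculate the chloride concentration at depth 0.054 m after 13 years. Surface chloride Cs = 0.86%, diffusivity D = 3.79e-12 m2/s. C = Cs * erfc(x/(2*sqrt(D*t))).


t_seconds = 13 * 365.25 * 24 * 3600 = 410248800.0 s
arg = 0.054 / (2 * sqrt(3.79e-12 * 410248800.0))
= 0.6847
erfc(0.6847) = 0.3329
C = 0.86 * 0.3329 = 0.2863%

0.2863


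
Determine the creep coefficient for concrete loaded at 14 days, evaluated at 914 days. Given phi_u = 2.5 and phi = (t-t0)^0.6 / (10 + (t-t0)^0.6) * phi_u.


dt = 914 - 14 = 900
phi = 900^0.6 / (10 + 900^0.6) * 2.5
= 2.139

2.139


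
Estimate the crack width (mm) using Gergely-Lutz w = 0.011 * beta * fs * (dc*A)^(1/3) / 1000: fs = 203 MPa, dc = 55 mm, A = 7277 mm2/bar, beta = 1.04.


w = 0.011 * beta * fs * (dc * A)^(1/3) / 1000
= 0.011 * 1.04 * 203 * (55 * 7277)^(1/3) / 1000
= 0.171 mm

0.171
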